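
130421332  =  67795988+62625344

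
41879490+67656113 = 109535603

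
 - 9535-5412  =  - 14947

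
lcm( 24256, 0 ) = 0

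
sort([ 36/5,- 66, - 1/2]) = [ - 66,-1/2,  36/5] 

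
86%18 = 14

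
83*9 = 747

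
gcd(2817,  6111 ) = 9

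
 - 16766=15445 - 32211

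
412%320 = 92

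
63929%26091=11747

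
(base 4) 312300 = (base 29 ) 44o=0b110110110000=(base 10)3504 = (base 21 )7ji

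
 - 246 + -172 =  - 418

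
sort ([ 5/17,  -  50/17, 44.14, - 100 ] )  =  [ - 100, - 50/17,5/17,  44.14]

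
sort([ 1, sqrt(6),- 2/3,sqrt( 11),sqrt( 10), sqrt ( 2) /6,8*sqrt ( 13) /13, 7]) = [ - 2/3, sqrt (2 )/6, 1, 8 * sqrt(13 )/13, sqrt(6 ), sqrt( 10),sqrt( 11), 7 ]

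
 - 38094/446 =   -  86+131/223 = - 85.41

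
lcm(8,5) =40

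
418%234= 184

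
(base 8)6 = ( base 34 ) 6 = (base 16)6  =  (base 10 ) 6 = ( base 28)6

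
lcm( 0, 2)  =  0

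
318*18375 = 5843250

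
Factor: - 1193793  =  -3^1 * 227^1 *1753^1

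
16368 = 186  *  88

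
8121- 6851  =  1270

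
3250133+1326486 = 4576619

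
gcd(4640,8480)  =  160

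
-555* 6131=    - 3402705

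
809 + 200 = 1009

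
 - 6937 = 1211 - 8148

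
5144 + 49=5193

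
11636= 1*11636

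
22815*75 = 1711125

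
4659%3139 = 1520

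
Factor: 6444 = 2^2*3^2*179^1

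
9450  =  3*3150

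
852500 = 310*2750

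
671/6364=671/6364 = 0.11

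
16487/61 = 270 + 17/61 = 270.28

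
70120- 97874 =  - 27754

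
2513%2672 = 2513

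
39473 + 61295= 100768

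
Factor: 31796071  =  31796071^1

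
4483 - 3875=608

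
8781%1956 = 957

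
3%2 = 1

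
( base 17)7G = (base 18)79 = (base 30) 4F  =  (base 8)207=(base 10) 135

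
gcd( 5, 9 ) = 1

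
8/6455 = 8/6455 = 0.00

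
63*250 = 15750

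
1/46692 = 1/46692  =  0.00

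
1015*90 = 91350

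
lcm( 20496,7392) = 450912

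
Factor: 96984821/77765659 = 73^ ( - 1)*109^1*889769^1*1065283^(  -  1)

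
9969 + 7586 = 17555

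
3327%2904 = 423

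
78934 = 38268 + 40666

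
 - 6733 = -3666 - 3067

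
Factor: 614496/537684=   2^3*7^(-1)= 8/7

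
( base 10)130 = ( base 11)109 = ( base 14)94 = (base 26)50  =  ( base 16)82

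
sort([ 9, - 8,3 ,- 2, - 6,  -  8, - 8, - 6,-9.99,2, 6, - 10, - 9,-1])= [ - 10 , - 9.99,-9,-8, - 8,-8,  -  6, - 6,-2, - 1,2,  3,6, 9]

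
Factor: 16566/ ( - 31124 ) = -2^( - 1)*3^1 *11^1 * 31^ (-1 ) = -33/62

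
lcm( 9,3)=9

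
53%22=9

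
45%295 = 45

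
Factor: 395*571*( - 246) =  - 2^1*3^1*5^1*41^1 * 79^1*571^1 = - 55484070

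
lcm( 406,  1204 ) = 34916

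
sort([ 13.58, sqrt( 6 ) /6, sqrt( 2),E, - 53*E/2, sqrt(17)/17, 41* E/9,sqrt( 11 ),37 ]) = [ - 53*E/2, sqrt(17) /17, sqrt( 6 ) /6,sqrt ( 2), E, sqrt (11), 41*E/9, 13.58  ,  37]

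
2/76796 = 1/38398 = 0.00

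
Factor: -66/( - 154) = 3/7 = 3^1*7^(-1)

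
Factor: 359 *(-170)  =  -61030  =  -2^1*5^1*17^1*359^1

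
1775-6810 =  - 5035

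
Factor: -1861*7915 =-14729815 =- 5^1* 1583^1 * 1861^1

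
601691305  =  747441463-145750158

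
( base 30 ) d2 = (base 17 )161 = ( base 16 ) 188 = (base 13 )242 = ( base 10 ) 392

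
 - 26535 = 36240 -62775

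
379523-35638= 343885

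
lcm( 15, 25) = 75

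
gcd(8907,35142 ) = 3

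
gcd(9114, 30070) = 62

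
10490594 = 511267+9979327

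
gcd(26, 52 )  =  26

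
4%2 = 0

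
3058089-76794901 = - 73736812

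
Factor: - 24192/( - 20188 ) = 864/721  =  2^5*3^3*7^( - 1)*103^( - 1 ) 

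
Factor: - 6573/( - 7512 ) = 2^( - 3 )*7^1 = 7/8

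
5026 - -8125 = 13151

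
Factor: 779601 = 3^1*259867^1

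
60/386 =30/193 = 0.16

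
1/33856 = 1/33856 = 0.00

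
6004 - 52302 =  - 46298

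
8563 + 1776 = 10339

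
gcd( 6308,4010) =2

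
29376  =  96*306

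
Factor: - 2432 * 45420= - 2^9 * 3^1 * 5^1*19^1 * 757^1= - 110461440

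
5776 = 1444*4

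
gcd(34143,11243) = 1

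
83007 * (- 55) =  - 4565385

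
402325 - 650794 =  - 248469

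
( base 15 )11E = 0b11111110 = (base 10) 254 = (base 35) 79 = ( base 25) a4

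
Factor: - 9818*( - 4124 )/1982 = 2^2*991^ ( -1 ) * 1031^1*  4909^1 = 20244716/991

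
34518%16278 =1962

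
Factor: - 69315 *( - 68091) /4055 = 943945533/811 = 3^2 * 811^ ( - 1 )  *  4621^1*22697^1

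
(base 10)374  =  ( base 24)FE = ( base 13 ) 22A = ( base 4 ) 11312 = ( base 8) 566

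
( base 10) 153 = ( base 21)76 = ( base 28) 5d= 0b10011001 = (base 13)ba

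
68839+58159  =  126998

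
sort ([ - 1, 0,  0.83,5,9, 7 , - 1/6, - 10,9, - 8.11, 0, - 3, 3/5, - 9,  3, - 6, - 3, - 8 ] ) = [-10,- 9,  -  8.11, - 8,-6, - 3, - 3, - 1, - 1/6,  0,  0,3/5, 0.83,  3 , 5, 7, 9,  9]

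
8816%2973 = 2870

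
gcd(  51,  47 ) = 1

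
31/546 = 31/546 = 0.06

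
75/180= 5/12 = 0.42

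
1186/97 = 12 + 22/97 = 12.23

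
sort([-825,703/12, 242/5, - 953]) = [ - 953,  -  825,242/5, 703/12]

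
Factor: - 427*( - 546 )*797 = 185814174 = 2^1 *3^1 * 7^2*13^1*61^1*797^1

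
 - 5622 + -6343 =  - 11965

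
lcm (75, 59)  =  4425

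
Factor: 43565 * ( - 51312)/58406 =  -  1117703640/29203 = - 2^3*3^1 * 5^1*19^( - 1)*29^( - 1)*53^(  -  1)* 1069^1*8713^1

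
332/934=166/467 = 0.36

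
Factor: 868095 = 3^2*5^1*101^1*191^1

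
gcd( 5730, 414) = 6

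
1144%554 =36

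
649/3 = 216 + 1/3= 216.33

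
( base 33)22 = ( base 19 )3b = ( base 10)68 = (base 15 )48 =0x44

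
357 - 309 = 48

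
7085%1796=1697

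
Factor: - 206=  - 2^1 *103^1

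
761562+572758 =1334320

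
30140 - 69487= - 39347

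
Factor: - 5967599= - 11^2*149^1*  331^1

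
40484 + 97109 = 137593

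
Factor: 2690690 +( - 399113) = 2291577 =3^1*763859^1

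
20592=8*2574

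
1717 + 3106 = 4823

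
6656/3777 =6656/3777 = 1.76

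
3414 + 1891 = 5305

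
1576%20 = 16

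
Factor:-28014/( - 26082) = 3^(-3)* 29^1 = 29/27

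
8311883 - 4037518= 4274365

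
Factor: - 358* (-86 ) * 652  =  20073776 = 2^4*43^1* 163^1*179^1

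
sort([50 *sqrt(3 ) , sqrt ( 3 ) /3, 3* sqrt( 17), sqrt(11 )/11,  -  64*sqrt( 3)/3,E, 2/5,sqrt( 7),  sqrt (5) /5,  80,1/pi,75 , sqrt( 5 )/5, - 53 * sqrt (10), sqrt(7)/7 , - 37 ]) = [ -53*sqrt(10), - 37 ,-64 * sqrt(3)/3, sqrt(11 ) /11 , 1/pi , sqrt(  7 )/7, 2/5, sqrt( 5) /5,  sqrt(5) /5,  sqrt( 3)/3,  sqrt(7),  E,  3*sqrt(17),75, 80, 50 * sqrt( 3 )]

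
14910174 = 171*87194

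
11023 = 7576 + 3447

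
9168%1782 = 258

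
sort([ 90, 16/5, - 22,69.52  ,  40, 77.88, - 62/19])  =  [ - 22, - 62/19, 16/5,40,69.52,77.88,  90 ] 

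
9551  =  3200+6351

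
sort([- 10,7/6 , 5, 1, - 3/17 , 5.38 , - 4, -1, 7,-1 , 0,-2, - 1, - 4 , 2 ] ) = [ - 10, - 4,-4, - 2, - 1, - 1, - 1, - 3/17,0,1, 7/6, 2,  5 , 5.38,7] 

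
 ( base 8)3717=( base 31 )22f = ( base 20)4jj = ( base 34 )1or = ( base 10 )1999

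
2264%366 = 68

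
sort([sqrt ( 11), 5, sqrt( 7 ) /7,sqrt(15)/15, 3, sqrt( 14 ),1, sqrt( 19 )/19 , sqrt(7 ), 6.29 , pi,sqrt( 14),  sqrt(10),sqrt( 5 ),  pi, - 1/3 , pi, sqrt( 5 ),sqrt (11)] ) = [ - 1/3, sqrt(19 ) /19, sqrt( 15 )/15, sqrt( 7 ) /7, 1,sqrt(5), sqrt( 5 ),sqrt(7),3,pi, pi, pi,sqrt( 10 ), sqrt(11 ), sqrt(11),  sqrt( 14 ),sqrt( 14),5, 6.29]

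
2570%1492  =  1078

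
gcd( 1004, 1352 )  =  4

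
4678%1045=498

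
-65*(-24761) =1609465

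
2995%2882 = 113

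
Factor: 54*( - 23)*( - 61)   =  75762 = 2^1 * 3^3*23^1*61^1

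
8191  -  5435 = 2756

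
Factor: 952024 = 2^3*  59^1*2017^1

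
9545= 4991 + 4554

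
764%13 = 10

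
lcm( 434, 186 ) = 1302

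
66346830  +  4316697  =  70663527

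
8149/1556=5 + 369/1556 = 5.24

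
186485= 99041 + 87444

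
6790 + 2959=9749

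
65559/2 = 32779 + 1/2 = 32779.50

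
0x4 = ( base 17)4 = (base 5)4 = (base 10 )4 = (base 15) 4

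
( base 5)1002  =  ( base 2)1111111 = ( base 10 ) 127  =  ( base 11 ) 106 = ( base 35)3M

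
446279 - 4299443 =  - 3853164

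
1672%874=798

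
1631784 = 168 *9713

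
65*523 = 33995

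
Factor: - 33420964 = -2^2*337^1*24793^1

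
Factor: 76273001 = 7^1 *67^1*162629^1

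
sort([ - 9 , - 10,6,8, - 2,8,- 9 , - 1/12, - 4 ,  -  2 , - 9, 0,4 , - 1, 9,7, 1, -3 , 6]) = [ - 10,-9,-9, - 9, - 4,- 3, - 2 , - 2,-1, - 1/12,0,1,4,6, 6, 7 , 8 , 8,9 ] 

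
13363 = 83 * 161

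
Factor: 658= 2^1*7^1*47^1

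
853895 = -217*( - 3935)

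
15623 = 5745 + 9878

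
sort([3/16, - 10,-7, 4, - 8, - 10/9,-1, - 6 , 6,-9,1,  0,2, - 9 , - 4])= [-10, -9,-9, - 8 , - 7,-6,  -  4, - 10/9, - 1, 0,3/16,  1 , 2,4, 6 ] 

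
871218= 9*96802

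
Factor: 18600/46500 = 2/5 = 2^1*5^( - 1 ) 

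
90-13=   77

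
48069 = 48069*1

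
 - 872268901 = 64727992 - 936996893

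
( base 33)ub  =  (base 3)1101002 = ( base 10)1001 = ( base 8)1751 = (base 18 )31B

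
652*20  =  13040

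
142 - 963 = - 821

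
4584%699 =390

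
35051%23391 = 11660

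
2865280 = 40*71632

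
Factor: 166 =2^1*83^1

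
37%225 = 37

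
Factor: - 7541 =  - 7541^1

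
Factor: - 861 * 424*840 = -306653760 =- 2^6 * 3^2*5^1*7^2*41^1*53^1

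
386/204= 193/102 = 1.89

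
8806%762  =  424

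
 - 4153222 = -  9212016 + 5058794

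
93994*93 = 8741442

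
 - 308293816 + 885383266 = 577089450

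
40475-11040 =29435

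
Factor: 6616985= 5^1*23^1*163^1*353^1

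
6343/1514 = 4 + 287/1514 = 4.19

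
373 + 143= 516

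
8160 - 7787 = 373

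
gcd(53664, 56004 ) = 156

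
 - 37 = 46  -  83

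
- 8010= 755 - 8765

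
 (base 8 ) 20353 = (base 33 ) 7OC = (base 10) 8427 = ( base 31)8NQ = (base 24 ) EF3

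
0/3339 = 0 = 0.00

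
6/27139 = 6/27139 = 0.00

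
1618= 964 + 654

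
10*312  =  3120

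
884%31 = 16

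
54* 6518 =351972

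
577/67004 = 577/67004= 0.01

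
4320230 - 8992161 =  - 4671931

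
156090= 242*645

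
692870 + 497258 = 1190128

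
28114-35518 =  - 7404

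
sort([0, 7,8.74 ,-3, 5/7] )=[-3, 0 , 5/7,7,  8.74] 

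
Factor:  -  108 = - 2^2*3^3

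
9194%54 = 14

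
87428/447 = 195 + 263/447 = 195.59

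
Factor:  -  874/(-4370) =1/5 = 5^( - 1) 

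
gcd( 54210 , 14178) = 834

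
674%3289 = 674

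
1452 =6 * 242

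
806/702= 31/27 = 1.15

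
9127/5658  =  1 + 3469/5658 = 1.61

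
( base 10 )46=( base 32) 1e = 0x2E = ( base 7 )64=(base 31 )1F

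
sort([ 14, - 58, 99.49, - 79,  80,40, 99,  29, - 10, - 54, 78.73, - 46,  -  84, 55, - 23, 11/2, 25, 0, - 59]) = [ - 84, - 79, - 59, - 58, - 54,- 46,  -  23, - 10, 0, 11/2,  14, 25 , 29, 40, 55, 78.73,  80,99, 99.49 ] 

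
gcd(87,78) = 3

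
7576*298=2257648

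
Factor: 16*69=1104 = 2^4* 3^1 * 23^1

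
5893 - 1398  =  4495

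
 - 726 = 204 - 930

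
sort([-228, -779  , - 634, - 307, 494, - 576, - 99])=[ - 779, - 634, - 576,  -  307, - 228,-99,  494] 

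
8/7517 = 8/7517=0.00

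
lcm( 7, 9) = 63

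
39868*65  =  2591420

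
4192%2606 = 1586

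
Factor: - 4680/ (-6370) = 2^2*3^2*7^( - 2)  =  36/49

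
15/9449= 15/9449 =0.00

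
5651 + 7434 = 13085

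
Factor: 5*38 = 2^1*5^1*19^1 = 190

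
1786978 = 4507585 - 2720607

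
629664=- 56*( - 11244 )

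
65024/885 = 73  +  419/885  =  73.47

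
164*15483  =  2539212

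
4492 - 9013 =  - 4521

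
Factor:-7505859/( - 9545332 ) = 2^( - 2 )*3^1*83^( - 1)*28751^ (- 1 )*2501953^1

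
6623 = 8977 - 2354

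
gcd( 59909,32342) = 1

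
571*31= 17701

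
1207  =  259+948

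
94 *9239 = 868466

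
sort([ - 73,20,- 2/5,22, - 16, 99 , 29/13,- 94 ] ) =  [  -  94, - 73 , - 16, - 2/5,29/13,20,22,99]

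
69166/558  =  123 + 266/279 =123.95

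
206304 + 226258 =432562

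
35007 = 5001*7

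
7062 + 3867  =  10929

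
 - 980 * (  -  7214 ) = 7069720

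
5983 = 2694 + 3289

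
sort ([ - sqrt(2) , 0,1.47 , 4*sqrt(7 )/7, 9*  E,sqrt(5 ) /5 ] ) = [ - sqrt(2),0, sqrt(5 )/5, 1.47,  4 * sqrt( 7) /7, 9*E]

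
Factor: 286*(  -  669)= - 2^1*3^1*11^1*13^1*223^1 = -  191334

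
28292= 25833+2459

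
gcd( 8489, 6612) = 1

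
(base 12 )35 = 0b101001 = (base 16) 29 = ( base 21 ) 1K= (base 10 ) 41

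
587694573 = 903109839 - 315415266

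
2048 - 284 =1764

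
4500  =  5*900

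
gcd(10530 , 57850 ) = 130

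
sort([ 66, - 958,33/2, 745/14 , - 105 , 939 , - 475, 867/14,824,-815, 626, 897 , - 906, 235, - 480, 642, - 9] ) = [ - 958, - 906, - 815 , - 480, - 475, -105, - 9 , 33/2, 745/14, 867/14, 66,235,626, 642, 824,  897, 939] 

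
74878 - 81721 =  - 6843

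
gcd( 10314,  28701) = 27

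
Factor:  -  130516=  - 2^2*67^1 * 487^1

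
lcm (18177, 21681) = 1799523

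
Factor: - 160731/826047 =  - 17859/91783 = -  3^1*17^( - 1)*5399^( - 1)*5953^1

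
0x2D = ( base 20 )25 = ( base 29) 1g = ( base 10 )45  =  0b101101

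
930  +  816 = 1746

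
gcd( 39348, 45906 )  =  6558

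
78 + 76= 154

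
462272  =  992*466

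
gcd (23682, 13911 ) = 3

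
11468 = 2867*4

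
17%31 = 17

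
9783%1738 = 1093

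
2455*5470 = 13428850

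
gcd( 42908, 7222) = 2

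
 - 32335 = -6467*5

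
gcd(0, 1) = 1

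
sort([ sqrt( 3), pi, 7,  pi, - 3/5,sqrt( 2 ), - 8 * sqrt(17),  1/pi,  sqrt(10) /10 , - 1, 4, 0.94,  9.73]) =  [ - 8*sqrt(17),-1, - 3/5 , sqrt(10)/10, 1/pi,0.94,  sqrt(2), sqrt(3), pi,pi, 4,7, 9.73 ] 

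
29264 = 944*31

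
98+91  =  189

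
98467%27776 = 15139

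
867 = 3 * 289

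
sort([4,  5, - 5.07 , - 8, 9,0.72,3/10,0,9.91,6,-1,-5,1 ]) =[ - 8, - 5.07,-5, - 1,  0,3/10,0.72,1,4,  5, 6,9, 9.91]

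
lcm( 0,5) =0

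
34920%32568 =2352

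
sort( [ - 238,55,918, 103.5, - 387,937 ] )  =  [ - 387,-238, 55,103.5, 918, 937 ] 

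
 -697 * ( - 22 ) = 15334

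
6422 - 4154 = 2268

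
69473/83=69473/83 =837.02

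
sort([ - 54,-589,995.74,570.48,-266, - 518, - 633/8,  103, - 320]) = [-589, - 518, - 320, - 266,  -  633/8,-54,103, 570.48, 995.74]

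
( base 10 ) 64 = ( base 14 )48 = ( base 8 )100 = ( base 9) 71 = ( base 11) 59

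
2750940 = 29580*93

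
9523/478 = 9523/478 = 19.92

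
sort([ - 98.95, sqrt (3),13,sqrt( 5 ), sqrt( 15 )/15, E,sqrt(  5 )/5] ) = [ - 98.95, sqrt(15 )/15, sqrt (5 )/5, sqrt(3 ), sqrt(5), E,  13]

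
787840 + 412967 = 1200807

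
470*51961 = 24421670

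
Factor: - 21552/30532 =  - 2^2*3^1*17^( - 1) = - 12/17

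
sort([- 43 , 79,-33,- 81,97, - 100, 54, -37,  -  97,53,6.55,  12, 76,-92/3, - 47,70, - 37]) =[ - 100,  -  97, - 81, - 47, - 43,-37, - 37, - 33, - 92/3, 6.55, 12,53 , 54,70,76 , 79,97]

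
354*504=178416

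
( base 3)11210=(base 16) 81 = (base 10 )129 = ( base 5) 1004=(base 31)45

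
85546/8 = 42773/4=10693.25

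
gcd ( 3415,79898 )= 1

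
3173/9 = 352 + 5/9 = 352.56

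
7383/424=7383/424=17.41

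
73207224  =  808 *90603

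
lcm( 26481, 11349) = 79443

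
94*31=2914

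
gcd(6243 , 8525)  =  1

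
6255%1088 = 815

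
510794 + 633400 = 1144194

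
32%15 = 2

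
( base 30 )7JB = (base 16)1ae1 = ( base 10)6881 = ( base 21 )FCE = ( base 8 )15341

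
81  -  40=41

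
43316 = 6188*7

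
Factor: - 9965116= -2^2*7^1*479^1*743^1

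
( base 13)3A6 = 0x283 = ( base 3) 212211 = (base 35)ID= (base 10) 643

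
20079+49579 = 69658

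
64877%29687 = 5503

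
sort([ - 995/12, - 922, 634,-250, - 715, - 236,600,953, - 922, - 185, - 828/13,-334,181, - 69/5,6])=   [ -922,-922, - 715, - 334, - 250, - 236, - 185, - 995/12, - 828/13, - 69/5,6,181, 600, 634,953]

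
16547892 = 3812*4341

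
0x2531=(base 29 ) b99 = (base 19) 1772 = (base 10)9521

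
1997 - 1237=760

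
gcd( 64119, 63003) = 3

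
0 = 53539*0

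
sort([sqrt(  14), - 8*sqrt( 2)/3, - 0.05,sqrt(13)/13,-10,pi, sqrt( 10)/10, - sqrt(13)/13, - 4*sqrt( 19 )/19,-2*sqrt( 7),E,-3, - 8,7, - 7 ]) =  [ - 10, - 8, - 7 , - 2*sqrt (7 ), - 8 * sqrt( 2)/3, - 3 , - 4*sqrt( 19)/19  , - sqrt(13 )/13, - 0.05, sqrt(  13) /13,sqrt (10) /10,E, pi, sqrt(14),7]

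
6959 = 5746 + 1213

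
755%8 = 3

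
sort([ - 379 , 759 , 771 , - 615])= [ - 615, - 379 , 759,771 ]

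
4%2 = 0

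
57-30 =27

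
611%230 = 151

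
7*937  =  6559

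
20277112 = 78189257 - 57912145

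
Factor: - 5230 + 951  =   - 4279 = - 11^1*389^1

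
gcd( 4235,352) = 11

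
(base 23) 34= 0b1001001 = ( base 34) 25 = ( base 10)73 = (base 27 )2J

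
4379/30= 145 + 29/30  =  145.97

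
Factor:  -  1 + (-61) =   -  2^1*31^1 = - 62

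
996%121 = 28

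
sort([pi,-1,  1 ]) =[ - 1,1, pi] 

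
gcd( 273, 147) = 21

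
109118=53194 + 55924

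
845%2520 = 845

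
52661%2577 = 1121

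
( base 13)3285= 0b1101101111110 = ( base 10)7038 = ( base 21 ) FK3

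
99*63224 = 6259176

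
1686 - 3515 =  - 1829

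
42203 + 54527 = 96730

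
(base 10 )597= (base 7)1512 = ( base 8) 1125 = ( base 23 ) 12M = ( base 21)179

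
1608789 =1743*923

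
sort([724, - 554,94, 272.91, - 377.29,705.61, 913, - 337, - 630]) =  [ - 630, - 554, - 377.29, - 337,94,272.91,705.61, 724, 913 ] 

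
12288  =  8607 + 3681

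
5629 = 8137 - 2508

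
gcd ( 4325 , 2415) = 5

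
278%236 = 42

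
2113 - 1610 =503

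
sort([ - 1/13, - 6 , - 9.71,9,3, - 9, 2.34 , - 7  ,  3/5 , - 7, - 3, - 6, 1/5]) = [ - 9.71, - 9, - 7, - 7, - 6, - 6,-3, - 1/13,1/5, 3/5, 2.34, 3 , 9]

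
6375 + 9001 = 15376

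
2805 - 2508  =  297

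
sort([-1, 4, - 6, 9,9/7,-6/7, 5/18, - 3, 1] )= [ - 6, - 3 , - 1, - 6/7,  5/18,1, 9/7,4, 9] 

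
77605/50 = 1552 + 1/10=1552.10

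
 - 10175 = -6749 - 3426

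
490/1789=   490/1789 = 0.27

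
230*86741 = 19950430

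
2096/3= 698 + 2/3 = 698.67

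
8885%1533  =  1220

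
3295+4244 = 7539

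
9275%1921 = 1591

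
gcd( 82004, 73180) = 4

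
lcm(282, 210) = 9870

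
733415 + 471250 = 1204665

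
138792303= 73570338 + 65221965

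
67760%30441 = 6878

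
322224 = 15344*21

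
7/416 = 7/416 =0.02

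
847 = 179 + 668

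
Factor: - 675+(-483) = -2^1*3^1 * 193^1 = - 1158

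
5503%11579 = 5503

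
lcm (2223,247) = 2223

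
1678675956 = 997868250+680807706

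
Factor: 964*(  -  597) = - 575508 =- 2^2*3^1*199^1* 241^1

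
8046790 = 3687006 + 4359784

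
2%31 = 2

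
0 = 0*7079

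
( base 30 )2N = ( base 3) 10002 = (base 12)6b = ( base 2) 1010011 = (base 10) 83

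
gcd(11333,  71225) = 7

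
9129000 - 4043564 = 5085436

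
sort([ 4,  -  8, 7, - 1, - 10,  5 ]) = [ -10,-8, - 1,4,5, 7]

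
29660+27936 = 57596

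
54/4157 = 54/4157=0.01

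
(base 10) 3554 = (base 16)DE2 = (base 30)3se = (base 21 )815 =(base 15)10be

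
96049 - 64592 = 31457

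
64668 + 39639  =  104307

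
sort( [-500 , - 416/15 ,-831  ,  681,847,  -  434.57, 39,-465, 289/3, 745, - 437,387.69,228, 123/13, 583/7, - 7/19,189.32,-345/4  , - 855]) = [-855, - 831,-500, -465,  -  437,- 434.57,-345/4,  -  416/15, - 7/19, 123/13,39, 583/7,289/3, 189.32, 228, 387.69, 681,745, 847]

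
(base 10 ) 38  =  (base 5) 123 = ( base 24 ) 1e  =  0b100110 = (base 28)1A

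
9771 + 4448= 14219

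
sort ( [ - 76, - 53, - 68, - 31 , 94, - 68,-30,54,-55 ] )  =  [ - 76, - 68, - 68,-55 , - 53, - 31, - 30,54,94 ]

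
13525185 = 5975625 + 7549560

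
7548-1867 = 5681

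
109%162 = 109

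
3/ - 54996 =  - 1/18332 = - 0.00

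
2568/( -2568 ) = - 1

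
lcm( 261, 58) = 522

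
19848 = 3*6616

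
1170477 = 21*55737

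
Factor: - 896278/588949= - 2^1*448139^1 *588949^( - 1)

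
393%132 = 129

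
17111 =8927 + 8184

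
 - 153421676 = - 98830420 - 54591256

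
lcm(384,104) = 4992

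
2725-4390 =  - 1665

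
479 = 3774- 3295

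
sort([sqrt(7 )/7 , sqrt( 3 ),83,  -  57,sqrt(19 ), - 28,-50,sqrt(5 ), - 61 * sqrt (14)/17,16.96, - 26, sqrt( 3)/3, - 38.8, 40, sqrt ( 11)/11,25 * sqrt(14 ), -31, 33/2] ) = [ - 57,  -  50,-38.8,  -  31 ,-28, - 26,  -  61*sqrt( 14 )/17, sqrt(11 ) /11, sqrt(7 )/7 , sqrt( 3 ) /3,sqrt (3),sqrt(5 ) , sqrt( 19 ), 33/2, 16.96, 40,83,25*sqrt(14) ] 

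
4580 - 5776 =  - 1196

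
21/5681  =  21/5681 = 0.00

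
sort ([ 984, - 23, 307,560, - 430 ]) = [- 430  , - 23 , 307, 560,984] 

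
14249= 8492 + 5757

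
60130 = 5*12026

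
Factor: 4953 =3^1*13^1*127^1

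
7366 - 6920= 446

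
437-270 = 167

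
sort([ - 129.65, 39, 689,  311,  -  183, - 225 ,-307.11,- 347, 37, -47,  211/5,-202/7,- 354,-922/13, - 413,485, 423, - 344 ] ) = [  -  413, - 354, - 347, -344, - 307.11, - 225, - 183 , - 129.65, - 922/13, - 47, - 202/7, 37, 39 , 211/5, 311, 423, 485,689]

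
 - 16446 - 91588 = - 108034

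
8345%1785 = 1205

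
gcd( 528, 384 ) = 48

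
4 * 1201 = 4804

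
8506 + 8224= 16730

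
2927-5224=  - 2297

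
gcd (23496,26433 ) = 2937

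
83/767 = 83/767 = 0.11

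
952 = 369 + 583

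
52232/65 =52232/65 = 803.57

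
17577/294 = 59 + 11/14 = 59.79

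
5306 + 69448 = 74754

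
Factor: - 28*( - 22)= 2^3*7^1*11^1 = 616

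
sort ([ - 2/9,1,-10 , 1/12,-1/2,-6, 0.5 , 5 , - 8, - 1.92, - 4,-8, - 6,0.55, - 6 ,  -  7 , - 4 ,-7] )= [ - 10,-8, - 8,-7  , - 7,-6, -6,-6, - 4, -4 , - 1.92, - 1/2,  -  2/9 , 1/12 , 0.5, 0.55 , 1,5]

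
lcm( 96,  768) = 768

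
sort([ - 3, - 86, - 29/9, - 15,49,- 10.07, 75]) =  [  -  86 , - 15, - 10.07, - 29/9, - 3,  49,75]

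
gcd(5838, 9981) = 3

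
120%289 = 120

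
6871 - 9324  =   - 2453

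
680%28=8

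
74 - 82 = -8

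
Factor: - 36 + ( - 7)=-43^1  =  -43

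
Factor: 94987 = 43^1* 47^2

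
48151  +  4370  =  52521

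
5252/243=21 + 149/243 = 21.61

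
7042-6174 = 868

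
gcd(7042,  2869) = 1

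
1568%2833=1568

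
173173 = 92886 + 80287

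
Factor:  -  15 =-3^1 * 5^1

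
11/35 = 11/35 = 0.31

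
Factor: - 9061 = - 13^1*17^1 * 41^1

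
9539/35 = 9539/35=272.54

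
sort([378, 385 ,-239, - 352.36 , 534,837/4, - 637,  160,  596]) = [ - 637, - 352.36, - 239 , 160 , 837/4,378,  385,534, 596] 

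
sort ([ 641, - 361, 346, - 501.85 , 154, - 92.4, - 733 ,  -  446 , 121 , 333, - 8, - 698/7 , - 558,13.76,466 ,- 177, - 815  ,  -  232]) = [ - 815 , - 733 , - 558, - 501.85 , - 446, - 361,-232,-177, - 698/7, - 92.4 , - 8,13.76,121, 154 , 333,  346 , 466,  641] 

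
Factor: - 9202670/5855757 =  - 2^1* 3^( - 1 )*5^1 * 223^(-1)*8753^ (  -  1)*920267^1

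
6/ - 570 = -1/95  =  - 0.01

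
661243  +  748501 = 1409744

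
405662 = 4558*89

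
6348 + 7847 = 14195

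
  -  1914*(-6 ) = 11484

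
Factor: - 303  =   - 3^1*101^1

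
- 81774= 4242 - 86016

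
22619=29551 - 6932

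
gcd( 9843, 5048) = 1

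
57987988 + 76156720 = 134144708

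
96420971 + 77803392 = 174224363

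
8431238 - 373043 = 8058195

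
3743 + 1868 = 5611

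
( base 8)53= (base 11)3a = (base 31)1C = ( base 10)43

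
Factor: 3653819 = 13^1*281063^1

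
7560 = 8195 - 635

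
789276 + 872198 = 1661474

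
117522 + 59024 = 176546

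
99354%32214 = 2712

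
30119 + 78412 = 108531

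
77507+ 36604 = 114111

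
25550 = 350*73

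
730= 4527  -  3797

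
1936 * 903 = 1748208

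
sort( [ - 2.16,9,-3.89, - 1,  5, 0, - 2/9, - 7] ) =[ - 7 , - 3.89, - 2.16,-1, - 2/9,0, 5, 9]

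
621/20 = 31 + 1/20 = 31.05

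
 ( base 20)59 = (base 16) 6d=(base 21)54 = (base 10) 109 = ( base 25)49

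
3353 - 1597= 1756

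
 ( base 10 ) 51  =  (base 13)3c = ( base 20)2b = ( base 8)63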